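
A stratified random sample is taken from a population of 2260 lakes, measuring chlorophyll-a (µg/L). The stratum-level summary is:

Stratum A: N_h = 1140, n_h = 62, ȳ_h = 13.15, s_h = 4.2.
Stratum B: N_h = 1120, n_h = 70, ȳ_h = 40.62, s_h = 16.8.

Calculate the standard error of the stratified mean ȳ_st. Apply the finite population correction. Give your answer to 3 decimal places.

V̂(ȳ_st) = Σ W_h² (1 − n_h/N_h) s_h²/n_h, with W_h = N_h/N and N = 2260:
  stratum A: (1140/2260)²·(1 − 62/1140)·4.2²/62 = 0.0684563
  stratum B: (1120/2260)²·(1 − 70/1120)·16.8²/70 = 0.928348
V̂(ȳ_st) = 0.996805
SE(ȳ_st) = √0.996805 = 0.998401

SE(ȳ_st) ≈ 0.998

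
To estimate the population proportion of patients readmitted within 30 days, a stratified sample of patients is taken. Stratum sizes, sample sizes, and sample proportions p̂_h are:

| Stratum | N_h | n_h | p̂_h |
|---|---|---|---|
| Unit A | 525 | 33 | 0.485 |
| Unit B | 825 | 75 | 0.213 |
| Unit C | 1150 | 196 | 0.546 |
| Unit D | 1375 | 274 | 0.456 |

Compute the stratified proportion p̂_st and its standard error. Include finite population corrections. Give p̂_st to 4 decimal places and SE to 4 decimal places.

N = 3875; stratum weights W_h = N_h/N.
p̂_st = Σ W_h p̂_h = (525·0.485 + 825·0.213 + 1150·0.546 + 1375·0.456)/3875 = 0.43490
V̂(p̂_st) = Σ W_h² (1 − n_h/N_h) p̂_h(1−p̂_h)/(n_h−1):
  stratum Unit A: (525/3875)²·(1 − 33/525)·0.485·0.515/32 = 0.00013427
  stratum Unit B: (825/3875)²·(1 − 75/825)·0.213·0.787/74 = 9.33457e-05
  stratum Unit C: (1150/3875)²·(1 − 196/1150)·0.546·0.454/195 = 9.28788e-05
  stratum Unit D: (1375/3875)²·(1 − 274/1375)·0.456·0.544/273 = 9.1611e-05
V̂(p̂_st) = 0.000412106; SE = √V̂ = 0.0203004

p̂_st ≈ 0.4349, SE ≈ 0.0203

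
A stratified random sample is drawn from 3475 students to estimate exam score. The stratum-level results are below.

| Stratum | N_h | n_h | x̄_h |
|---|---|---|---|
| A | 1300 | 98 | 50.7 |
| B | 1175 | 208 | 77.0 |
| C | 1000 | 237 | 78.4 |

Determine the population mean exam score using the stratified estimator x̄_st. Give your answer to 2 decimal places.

x̄_st ≈ 67.56

N = Σ N_h = 3475. Stratum weights W_h = N_h/N.
x̄_st = (1300·50.7 + 1175·77.0 + 1000·78.4) / 3475 = 67.5640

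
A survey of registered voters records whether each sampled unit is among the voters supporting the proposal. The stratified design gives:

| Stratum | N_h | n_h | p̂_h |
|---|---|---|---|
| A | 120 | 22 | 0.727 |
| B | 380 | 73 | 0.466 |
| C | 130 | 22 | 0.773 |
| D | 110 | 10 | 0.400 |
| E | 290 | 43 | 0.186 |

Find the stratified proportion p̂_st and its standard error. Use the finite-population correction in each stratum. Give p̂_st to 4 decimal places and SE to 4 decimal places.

p̂_st ≈ 0.4493, SE ≈ 0.0334

N = 1030; stratum weights W_h = N_h/N.
p̂_st = Σ W_h p̂_h = (120·0.727 + 380·0.466 + 130·0.773 + 110·0.400 + 290·0.186)/1030 = 0.44927
V̂(p̂_st) = Σ W_h² (1 − n_h/N_h) p̂_h(1−p̂_h)/(n_h−1):
  stratum A: (120/1030)²·(1 − 22/120)·0.727·0.273/21 = 0.000104764
  stratum B: (380/1030)²·(1 − 73/380)·0.466·0.534/72 = 0.000380051
  stratum C: (130/1030)²·(1 − 22/130)·0.773·0.227/21 = 0.000110581
  stratum D: (110/1030)²·(1 − 10/110)·0.400·0.600/9 = 0.000276495
  stratum E: (290/1030)²·(1 − 43/290)·0.186·0.814/42 = 0.000243393
V̂(p̂_st) = 0.00111528; SE = √V̂ = 0.0333959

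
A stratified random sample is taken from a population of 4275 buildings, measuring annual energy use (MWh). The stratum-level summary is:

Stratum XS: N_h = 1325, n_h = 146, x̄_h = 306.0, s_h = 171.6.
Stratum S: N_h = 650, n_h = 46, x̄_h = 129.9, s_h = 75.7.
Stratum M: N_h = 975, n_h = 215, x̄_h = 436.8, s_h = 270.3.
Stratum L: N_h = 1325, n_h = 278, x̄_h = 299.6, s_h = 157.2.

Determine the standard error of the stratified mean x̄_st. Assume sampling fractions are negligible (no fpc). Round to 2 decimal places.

SE(x̄_st) ≈ 6.96

V̂(x̄_st) = Σ W_h² s_h²/n_h, with W_h = N_h/N and N = 4275:
  stratum XS: (1325/4275)²·171.6²/146 = 19.375
  stratum S: (650/4275)²·75.7²/46 = 2.87997
  stratum M: (975/4275)²·270.3²/215 = 17.6763
  stratum L: (1325/4275)²·157.2²/278 = 8.53925
V̂(x̄_st) = 48.4705
SE(x̄_st) = √48.4705 = 6.96207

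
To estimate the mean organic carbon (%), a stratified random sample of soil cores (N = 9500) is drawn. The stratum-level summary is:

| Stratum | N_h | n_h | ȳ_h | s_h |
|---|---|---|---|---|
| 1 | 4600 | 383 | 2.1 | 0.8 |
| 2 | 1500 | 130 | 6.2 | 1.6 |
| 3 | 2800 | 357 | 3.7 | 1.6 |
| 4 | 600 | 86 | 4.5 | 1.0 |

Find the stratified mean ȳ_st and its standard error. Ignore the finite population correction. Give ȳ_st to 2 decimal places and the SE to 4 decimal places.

ȳ_st = Σ W_h ȳ_h = (4600·2.1 + 1500·6.2 + 2800·3.7 + 600·4.5)/9500 = 3.37053
V̂(ȳ_st) = Σ W_h² s_h²/n_h, with W_h = N_h/N and N = 9500:
  stratum 1: (4600/9500)²·0.8²/383 = 0.000391787
  stratum 2: (1500/9500)²·1.6²/130 = 0.000490944
  stratum 3: (2800/9500)²·1.6²/357 = 0.000622932
  stratum 4: (600/9500)²·1.0²/86 = 4.63828e-05
V̂(ȳ_st) = 0.00155205
SE(ȳ_st) = √0.00155205 = 0.039396

ȳ_st ≈ 3.37, SE ≈ 0.0394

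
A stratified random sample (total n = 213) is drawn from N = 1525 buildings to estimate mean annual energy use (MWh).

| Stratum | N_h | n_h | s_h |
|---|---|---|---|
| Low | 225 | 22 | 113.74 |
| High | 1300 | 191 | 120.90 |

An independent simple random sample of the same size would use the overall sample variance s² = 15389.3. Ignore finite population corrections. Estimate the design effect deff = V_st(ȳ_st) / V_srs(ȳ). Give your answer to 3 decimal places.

deff ≈ 0.947

V̂(ȳ_st) = Σ W_h² s_h²/n_h, with W_h = N_h/N and N = 1525:
  stratum Low: (225/1525)²·113.74²/22 = 12.8006
  stratum High: (1300/1525)²·120.90²/191 = 55.6117
V_st = 68.4123
V_srs = s²/n = 15389.3/213 = 72.2502
deff = V_st / V_srs = 68.4123/72.2502 = 0.9469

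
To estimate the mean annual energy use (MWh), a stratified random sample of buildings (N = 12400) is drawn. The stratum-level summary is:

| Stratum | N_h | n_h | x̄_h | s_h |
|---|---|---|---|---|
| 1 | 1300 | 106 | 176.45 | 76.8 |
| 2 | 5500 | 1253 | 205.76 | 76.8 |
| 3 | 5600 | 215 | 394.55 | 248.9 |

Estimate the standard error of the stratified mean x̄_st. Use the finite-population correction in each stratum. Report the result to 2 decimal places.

SE(x̄_st) ≈ 7.60

V̂(x̄_st) = Σ W_h² (1 − n_h/N_h) s_h²/n_h, with W_h = N_h/N and N = 12400:
  stratum 1: (1300/12400)²·(1 − 106/1300)·76.8²/106 = 0.561721
  stratum 2: (5500/12400)²·(1 − 1253/5500)·76.8²/1253 = 0.71511
  stratum 3: (5600/12400)²·(1 − 215/5600)·248.9²/215 = 56.5121
V̂(x̄_st) = 57.789
SE(x̄_st) = √57.789 = 7.60191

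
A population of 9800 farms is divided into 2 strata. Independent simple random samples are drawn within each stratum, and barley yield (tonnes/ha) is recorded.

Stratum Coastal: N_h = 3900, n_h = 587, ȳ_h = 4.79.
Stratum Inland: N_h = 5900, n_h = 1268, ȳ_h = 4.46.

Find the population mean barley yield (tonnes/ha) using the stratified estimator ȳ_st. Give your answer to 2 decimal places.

ȳ_st ≈ 4.59

N = Σ N_h = 9800. Stratum weights W_h = N_h/N.
ȳ_st = (3900·4.79 + 5900·4.46) / 9800 = 4.5913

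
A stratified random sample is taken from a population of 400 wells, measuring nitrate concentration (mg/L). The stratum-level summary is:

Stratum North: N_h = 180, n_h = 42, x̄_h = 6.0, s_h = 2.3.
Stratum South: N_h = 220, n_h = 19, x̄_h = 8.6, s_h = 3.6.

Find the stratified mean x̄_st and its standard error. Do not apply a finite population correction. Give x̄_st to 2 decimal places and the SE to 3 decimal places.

x̄_st = Σ W_h x̄_h = (180·6.0 + 220·8.6)/400 = 7.43000
V̂(x̄_st) = Σ W_h² s_h²/n_h, with W_h = N_h/N and N = 400:
  stratum North: (180/400)²·2.3²/42 = 0.0255054
  stratum South: (220/400)²·3.6²/19 = 0.206337
V̂(x̄_st) = 0.231842
SE(x̄_st) = √0.231842 = 0.4815

x̄_st ≈ 7.43, SE ≈ 0.481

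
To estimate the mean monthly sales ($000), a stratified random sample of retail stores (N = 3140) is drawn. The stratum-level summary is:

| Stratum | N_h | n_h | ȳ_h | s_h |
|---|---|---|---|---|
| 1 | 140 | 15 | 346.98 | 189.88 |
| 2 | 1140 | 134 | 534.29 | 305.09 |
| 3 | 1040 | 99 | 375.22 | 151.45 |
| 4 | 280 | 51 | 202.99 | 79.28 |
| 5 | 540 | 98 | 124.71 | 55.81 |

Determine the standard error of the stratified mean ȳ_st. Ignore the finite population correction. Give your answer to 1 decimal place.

V̂(ȳ_st) = Σ W_h² s_h²/n_h, with W_h = N_h/N and N = 3140:
  stratum 1: (140/3140)²·189.88²/15 = 4.7782
  stratum 2: (1140/3140)²·305.09²/134 = 91.5591
  stratum 3: (1040/3140)²·151.45²/99 = 25.4162
  stratum 4: (280/3140)²·79.28²/51 = 0.979972
  stratum 5: (540/3140)²·55.81²/98 = 0.939996
V̂(ȳ_st) = 123.673
SE(ȳ_st) = √123.673 = 11.1209

SE(ȳ_st) ≈ 11.1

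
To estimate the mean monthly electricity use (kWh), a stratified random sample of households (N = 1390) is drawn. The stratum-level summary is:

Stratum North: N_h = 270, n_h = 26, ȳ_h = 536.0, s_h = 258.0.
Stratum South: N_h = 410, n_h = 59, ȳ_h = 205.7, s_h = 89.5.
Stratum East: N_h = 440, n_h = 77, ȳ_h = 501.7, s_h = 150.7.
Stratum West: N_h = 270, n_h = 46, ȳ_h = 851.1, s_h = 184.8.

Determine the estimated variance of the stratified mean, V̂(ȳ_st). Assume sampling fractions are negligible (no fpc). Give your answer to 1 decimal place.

V̂(ȳ_st) ≈ 166.0

V̂(ȳ_st) = Σ W_h² s_h²/n_h, with W_h = N_h/N and N = 1390:
  stratum North: (270/1390)²·258.0²/26 = 96.5971
  stratum South: (410/1390)²·89.5²/59 = 11.8122
  stratum East: (440/1390)²·150.7²/77 = 29.5537
  stratum West: (270/1390)²·184.8²/46 = 28.012
V̂(ȳ_st) = 165.975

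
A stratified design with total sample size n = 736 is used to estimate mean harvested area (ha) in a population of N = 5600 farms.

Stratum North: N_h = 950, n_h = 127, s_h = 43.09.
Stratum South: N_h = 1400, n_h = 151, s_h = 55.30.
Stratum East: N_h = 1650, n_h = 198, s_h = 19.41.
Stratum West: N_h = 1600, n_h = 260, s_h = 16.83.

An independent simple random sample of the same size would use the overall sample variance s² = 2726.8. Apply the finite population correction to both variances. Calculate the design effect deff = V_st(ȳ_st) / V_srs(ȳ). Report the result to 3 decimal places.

V̂(ȳ_st) = Σ W_h² (1 − n_h/N_h) s_h²/n_h, with W_h = N_h/N and N = 5600:
  stratum North: (950/5600)²·(1 − 127/950)·43.09²/127 = 0.364499
  stratum South: (1400/5600)²·(1 − 151/1400)·55.30²/151 = 1.12924
  stratum East: (1650/5600)²·(1 − 198/1650)·19.41²/198 = 0.145365
  stratum West: (1600/5600)²·(1 − 260/1600)·16.83²/260 = 0.0744807
V_st = 1.71359
V_srs = (1 − 736/5600)·2726.8/736 = 3.21796
deff = V_st / V_srs = 1.71359/3.21796 = 0.5325

deff ≈ 0.533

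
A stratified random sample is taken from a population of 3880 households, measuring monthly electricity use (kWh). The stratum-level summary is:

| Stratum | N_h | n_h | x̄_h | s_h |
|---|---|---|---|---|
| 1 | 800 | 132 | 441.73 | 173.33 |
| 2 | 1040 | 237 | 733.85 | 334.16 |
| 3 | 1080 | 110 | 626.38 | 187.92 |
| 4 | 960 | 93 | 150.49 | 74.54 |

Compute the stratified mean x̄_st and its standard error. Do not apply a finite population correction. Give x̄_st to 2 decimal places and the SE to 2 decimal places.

x̄_st ≈ 499.37, SE ≈ 8.49

x̄_st = Σ W_h x̄_h = (800·441.73 + 1040·733.85 + 1080·626.38 + 960·150.49)/3880 = 499.36825
V̂(x̄_st) = Σ W_h² s_h²/n_h, with W_h = N_h/N and N = 3880:
  stratum 1: (800/3880)²·173.33²/132 = 9.67587
  stratum 2: (1040/3880)²·334.16²/237 = 33.8504
  stratum 3: (1080/3880)²·187.92²/110 = 24.8735
  stratum 4: (960/3880)²·74.54²/93 = 3.65742
V̂(x̄_st) = 72.0572
SE(x̄_st) = √72.0572 = 8.48865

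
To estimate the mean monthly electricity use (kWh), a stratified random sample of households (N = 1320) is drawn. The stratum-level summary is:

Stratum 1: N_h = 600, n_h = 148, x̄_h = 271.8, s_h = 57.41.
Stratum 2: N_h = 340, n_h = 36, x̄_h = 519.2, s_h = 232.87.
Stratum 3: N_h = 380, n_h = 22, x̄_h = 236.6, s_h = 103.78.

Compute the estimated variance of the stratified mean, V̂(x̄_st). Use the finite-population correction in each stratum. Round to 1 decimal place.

V̂(x̄_st) = Σ W_h² (1 − n_h/N_h) s_h²/n_h, with W_h = N_h/N and N = 1320:
  stratum 1: (600/1320)²·(1 − 148/600)·57.41²/148 = 3.46621
  stratum 2: (340/1320)²·(1 − 36/340)·232.87²/36 = 89.3571
  stratum 3: (380/1320)²·(1 − 22/380)·103.78²/22 = 38.2229
V̂(x̄_st) = 131.046

V̂(x̄_st) ≈ 131.0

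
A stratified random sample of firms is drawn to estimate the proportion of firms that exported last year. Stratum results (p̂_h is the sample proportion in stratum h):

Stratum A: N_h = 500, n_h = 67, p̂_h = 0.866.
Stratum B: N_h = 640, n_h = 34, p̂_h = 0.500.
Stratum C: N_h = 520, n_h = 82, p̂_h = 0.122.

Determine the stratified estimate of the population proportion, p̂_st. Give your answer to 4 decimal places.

p̂_st ≈ 0.4918

N = 1660; stratum weights W_h = N_h/N.
p̂_st = Σ W_h p̂_h = (500·0.866 + 640·0.500 + 520·0.122)/1660 = 0.49183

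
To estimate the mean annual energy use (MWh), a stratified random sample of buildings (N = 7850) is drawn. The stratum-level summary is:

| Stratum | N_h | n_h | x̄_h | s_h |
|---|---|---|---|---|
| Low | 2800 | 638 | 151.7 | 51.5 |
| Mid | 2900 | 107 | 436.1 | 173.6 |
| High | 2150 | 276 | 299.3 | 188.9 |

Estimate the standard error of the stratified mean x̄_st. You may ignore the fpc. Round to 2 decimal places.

V̂(x̄_st) = Σ W_h² s_h²/n_h, with W_h = N_h/N and N = 7850:
  stratum Low: (2800/7850)²·51.5²/638 = 0.528896
  stratum Mid: (2900/7850)²·173.6²/107 = 38.439
  stratum High: (2150/7850)²·188.9²/276 = 9.69823
V̂(x̄_st) = 48.6661
SE(x̄_st) = √48.6661 = 6.97611

SE(x̄_st) ≈ 6.98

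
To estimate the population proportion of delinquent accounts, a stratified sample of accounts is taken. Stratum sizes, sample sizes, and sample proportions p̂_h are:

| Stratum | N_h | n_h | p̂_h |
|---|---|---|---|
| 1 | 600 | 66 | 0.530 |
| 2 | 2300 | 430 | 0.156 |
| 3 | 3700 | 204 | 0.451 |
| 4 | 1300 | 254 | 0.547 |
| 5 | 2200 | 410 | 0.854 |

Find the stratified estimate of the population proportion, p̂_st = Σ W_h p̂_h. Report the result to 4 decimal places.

N = 10100; stratum weights W_h = N_h/N.
p̂_st = Σ W_h p̂_h = (600·0.530 + 2300·0.156 + 3700·0.451 + 1300·0.547 + 2200·0.854)/10100 = 0.48865

p̂_st ≈ 0.4887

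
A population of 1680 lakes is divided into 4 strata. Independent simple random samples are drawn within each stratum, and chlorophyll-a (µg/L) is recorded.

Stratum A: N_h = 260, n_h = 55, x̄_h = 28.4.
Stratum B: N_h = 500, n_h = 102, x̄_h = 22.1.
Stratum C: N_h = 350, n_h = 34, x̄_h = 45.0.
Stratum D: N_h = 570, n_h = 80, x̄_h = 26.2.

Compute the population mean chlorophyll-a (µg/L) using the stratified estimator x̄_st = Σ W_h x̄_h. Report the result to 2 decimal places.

N = Σ N_h = 1680. Stratum weights W_h = N_h/N.
x̄_st = (260·28.4 + 500·22.1 + 350·45.0 + 570·26.2) / 1680 = 29.2369

x̄_st ≈ 29.24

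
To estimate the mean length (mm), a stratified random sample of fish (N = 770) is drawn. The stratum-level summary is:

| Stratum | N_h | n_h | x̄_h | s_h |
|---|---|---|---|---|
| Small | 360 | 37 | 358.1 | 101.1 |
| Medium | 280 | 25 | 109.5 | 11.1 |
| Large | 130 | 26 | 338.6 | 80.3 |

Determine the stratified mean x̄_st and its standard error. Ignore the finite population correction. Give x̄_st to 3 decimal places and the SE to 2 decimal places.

x̄_st = Σ W_h x̄_h = (360·358.1 + 280·109.5 + 130·338.6)/770 = 264.40779
V̂(x̄_st) = Σ W_h² s_h²/n_h, with W_h = N_h/N and N = 770:
  stratum Small: (360/770)²·101.1²/37 = 60.3843
  stratum Medium: (280/770)²·11.1²/25 = 0.651689
  stratum Large: (130/770)²·80.3²/26 = 7.06908
V̂(x̄_st) = 68.1051
SE(x̄_st) = √68.1051 = 8.25258

x̄_st ≈ 264.408, SE ≈ 8.25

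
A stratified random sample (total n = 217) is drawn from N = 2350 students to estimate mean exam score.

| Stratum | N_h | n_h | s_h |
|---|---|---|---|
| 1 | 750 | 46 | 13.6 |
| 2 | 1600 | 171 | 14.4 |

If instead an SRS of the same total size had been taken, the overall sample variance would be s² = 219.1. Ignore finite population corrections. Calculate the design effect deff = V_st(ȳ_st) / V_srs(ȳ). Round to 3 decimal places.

deff ≈ 0.962

V̂(ȳ_st) = Σ W_h² s_h²/n_h, with W_h = N_h/N and N = 2350:
  stratum 1: (750/2350)²·13.6²/46 = 0.40955
  stratum 2: (1600/2350)²·14.4²/171 = 0.562125
V_st = 0.971675
V_srs = s²/n = 219.1/217 = 1.00968
deff = V_st / V_srs = 0.971675/1.00968 = 0.9624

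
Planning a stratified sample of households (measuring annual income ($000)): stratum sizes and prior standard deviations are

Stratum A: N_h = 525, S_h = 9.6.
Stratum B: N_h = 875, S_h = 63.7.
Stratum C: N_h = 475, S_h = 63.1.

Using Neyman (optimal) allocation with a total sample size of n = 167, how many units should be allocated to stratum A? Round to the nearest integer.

9

Neyman allocation: n_h = n · N_h S_h / Σ N_i S_i, with n = 167.
  stratum A: N_h·S_h = 525·9.6 = 5040.00
  stratum B: N_h·S_h = 875·63.7 = 55737.50
  stratum C: N_h·S_h = 475·63.1 = 29972.50
Σ N_h S_h = 90750.00
n for stratum A = 167·5040.00/90750.00 = 9.275 → 9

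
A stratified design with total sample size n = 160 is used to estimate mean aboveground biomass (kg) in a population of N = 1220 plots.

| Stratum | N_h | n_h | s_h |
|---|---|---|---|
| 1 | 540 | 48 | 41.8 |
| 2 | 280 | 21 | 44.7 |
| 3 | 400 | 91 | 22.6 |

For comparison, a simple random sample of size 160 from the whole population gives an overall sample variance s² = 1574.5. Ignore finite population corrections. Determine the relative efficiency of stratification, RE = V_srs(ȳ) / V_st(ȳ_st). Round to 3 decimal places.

V̂(ȳ_st) = Σ W_h² s_h²/n_h, with W_h = N_h/N and N = 1220:
  stratum 1: (540/1220)²·41.8²/48 = 7.13147
  stratum 2: (280/1220)²·44.7²/21 = 5.01178
  stratum 3: (400/1220)²·22.6²/91 = 0.603359
V_st = 12.7466
V_srs = s²/n = 1574.5/160 = 9.84062
Relative efficiency = V_srs / V_st = 9.84062/12.7466 = 0.7720

RE ≈ 0.772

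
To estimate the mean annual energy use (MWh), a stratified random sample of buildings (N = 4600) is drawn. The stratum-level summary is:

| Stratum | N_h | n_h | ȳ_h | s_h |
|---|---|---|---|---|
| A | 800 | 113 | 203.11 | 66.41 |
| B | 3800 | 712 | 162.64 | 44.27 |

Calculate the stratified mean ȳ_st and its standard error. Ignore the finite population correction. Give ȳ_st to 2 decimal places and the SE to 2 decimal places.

ȳ_st ≈ 169.68, SE ≈ 1.75

ȳ_st = Σ W_h ȳ_h = (800·203.11 + 3800·162.64)/4600 = 169.67826
V̂(ȳ_st) = Σ W_h² s_h²/n_h, with W_h = N_h/N and N = 4600:
  stratum A: (800/4600)²·66.41²/113 = 1.18046
  stratum B: (3800/4600)²·44.27²/712 = 1.87841
V̂(ȳ_st) = 3.05888
SE(ȳ_st) = √3.05888 = 1.74896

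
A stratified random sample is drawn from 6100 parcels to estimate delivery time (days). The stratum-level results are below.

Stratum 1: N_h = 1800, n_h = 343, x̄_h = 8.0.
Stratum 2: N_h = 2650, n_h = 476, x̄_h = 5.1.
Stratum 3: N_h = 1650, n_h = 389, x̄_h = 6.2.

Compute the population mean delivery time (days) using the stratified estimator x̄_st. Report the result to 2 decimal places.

N = Σ N_h = 6100. Stratum weights W_h = N_h/N.
x̄_st = (1800·8.0 + 2650·5.1 + 1650·6.2) / 6100 = 6.2533

x̄_st ≈ 6.25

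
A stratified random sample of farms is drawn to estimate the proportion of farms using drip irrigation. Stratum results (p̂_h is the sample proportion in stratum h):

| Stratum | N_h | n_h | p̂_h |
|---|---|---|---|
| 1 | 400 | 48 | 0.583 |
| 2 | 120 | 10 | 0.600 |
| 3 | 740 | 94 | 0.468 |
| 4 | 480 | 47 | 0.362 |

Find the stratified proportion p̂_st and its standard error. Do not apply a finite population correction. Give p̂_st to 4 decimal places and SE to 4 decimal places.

p̂_st ≈ 0.4743, SE ≈ 0.0356

N = 1740; stratum weights W_h = N_h/N.
p̂_st = Σ W_h p̂_h = (400·0.583 + 120·0.600 + 740·0.468 + 480·0.362)/1740 = 0.47430
V̂(p̂_st) = Σ W_h² p̂_h(1−p̂_h)/(n_h−1):
  stratum 1: (400/1740)²·0.583·0.417/47 = 0.000273356
  stratum 2: (120/1740)²·0.600·0.400/9 = 0.000126833
  stratum 3: (740/1740)²·0.468·0.532/93 = 0.000484216
  stratum 4: (480/1740)²·0.362·0.638/46 = 0.000382081
V̂(p̂_st) = 0.00126649; SE = √V̂ = 0.0355877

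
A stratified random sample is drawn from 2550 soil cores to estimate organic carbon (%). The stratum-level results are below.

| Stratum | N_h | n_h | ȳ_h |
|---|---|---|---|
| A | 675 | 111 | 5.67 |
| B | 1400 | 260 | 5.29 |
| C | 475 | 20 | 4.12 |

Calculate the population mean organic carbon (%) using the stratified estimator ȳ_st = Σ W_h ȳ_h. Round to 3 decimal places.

ȳ_st ≈ 5.173

N = Σ N_h = 2550. Stratum weights W_h = N_h/N.
ȳ_st = (675·5.67 + 1400·5.29 + 475·4.12) / 2550 = 5.17265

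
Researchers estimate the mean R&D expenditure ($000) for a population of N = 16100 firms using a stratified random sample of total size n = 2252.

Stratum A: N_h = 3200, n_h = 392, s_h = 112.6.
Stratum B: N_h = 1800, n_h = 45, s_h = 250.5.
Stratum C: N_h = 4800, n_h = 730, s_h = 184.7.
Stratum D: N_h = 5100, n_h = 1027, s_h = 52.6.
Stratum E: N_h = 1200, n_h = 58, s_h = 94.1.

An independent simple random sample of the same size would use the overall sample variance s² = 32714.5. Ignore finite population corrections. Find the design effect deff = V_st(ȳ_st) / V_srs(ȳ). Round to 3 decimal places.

deff ≈ 1.651

V̂(ȳ_st) = Σ W_h² s_h²/n_h, with W_h = N_h/N and N = 16100:
  stratum A: (3200/16100)²·112.6²/392 = 1.27773
  stratum B: (1800/16100)²·250.5²/45 = 17.43
  stratum C: (4800/16100)²·184.7²/730 = 4.15376
  stratum D: (5100/16100)²·52.6²/1027 = 0.270327
  stratum E: (1200/16100)²·94.1²/58 = 0.848129
V_st = 23.9799
V_srs = s²/n = 32714.5/2252 = 14.5269
deff = V_st / V_srs = 23.9799/14.5269 = 1.6507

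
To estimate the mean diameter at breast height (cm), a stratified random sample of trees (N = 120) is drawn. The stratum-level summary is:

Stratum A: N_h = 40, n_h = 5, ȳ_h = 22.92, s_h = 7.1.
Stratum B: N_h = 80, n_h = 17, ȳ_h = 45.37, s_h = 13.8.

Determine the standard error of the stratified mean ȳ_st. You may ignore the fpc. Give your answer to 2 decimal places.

V̂(ȳ_st) = Σ W_h² s_h²/n_h, with W_h = N_h/N and N = 120:
  stratum A: (40/120)²·7.1²/5 = 1.12022
  stratum B: (80/120)²·13.8²/17 = 4.97882
V̂(ȳ_st) = 6.09905
SE(ȳ_st) = √6.09905 = 2.46962

SE(ȳ_st) ≈ 2.47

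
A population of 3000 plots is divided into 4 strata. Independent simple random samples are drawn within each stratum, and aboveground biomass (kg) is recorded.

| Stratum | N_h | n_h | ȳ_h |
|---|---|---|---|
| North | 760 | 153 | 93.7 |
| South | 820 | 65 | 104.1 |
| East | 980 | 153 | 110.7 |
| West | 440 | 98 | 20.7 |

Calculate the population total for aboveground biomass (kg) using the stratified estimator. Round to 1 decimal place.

τ̂_st = Σ N_h ȳ_h = 760·93.7 + 820·104.1 + 980·110.7 + 440·20.7 = 274168.0

τ̂_st ≈ 274168.0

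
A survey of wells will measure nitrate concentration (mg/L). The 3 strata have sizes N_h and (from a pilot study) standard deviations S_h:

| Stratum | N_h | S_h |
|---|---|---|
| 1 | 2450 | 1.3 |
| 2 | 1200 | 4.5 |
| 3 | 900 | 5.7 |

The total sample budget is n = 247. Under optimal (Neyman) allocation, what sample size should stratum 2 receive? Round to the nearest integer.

97

Neyman allocation: n_h = n · N_h S_h / Σ N_i S_i, with n = 247.
  stratum 1: N_h·S_h = 2450·1.3 = 3185.00
  stratum 2: N_h·S_h = 1200·4.5 = 5400.00
  stratum 3: N_h·S_h = 900·5.7 = 5130.00
Σ N_h S_h = 13715.00
n for stratum 2 = 247·5400.00/13715.00 = 97.251 → 97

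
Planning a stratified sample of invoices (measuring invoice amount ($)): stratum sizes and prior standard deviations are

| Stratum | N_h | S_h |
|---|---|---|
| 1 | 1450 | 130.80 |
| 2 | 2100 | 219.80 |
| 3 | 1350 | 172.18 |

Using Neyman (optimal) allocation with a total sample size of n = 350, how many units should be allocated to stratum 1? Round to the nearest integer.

75

Neyman allocation: n_h = n · N_h S_h / Σ N_i S_i, with n = 350.
  stratum 1: N_h·S_h = 1450·130.80 = 189660.00
  stratum 2: N_h·S_h = 2100·219.80 = 461580.00
  stratum 3: N_h·S_h = 1350·172.18 = 232443.00
Σ N_h S_h = 883683.00
n for stratum 1 = 350·189660.00/883683.00 = 75.119 → 75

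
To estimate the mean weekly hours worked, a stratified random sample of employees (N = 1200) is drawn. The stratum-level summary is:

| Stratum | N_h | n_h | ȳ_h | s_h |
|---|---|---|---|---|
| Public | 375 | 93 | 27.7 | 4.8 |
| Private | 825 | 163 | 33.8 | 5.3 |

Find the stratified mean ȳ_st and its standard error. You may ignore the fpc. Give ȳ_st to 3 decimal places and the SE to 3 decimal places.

ȳ_st = Σ W_h ȳ_h = (375·27.7 + 825·33.8)/1200 = 31.89375
V̂(ȳ_st) = Σ W_h² s_h²/n_h, with W_h = N_h/N and N = 1200:
  stratum Public: (375/1200)²·4.8²/93 = 0.0241935
  stratum Private: (825/1200)²·5.3²/163 = 0.0814535
V̂(ȳ_st) = 0.105647
SE(ȳ_st) = √0.105647 = 0.325034

ȳ_st ≈ 31.894, SE ≈ 0.325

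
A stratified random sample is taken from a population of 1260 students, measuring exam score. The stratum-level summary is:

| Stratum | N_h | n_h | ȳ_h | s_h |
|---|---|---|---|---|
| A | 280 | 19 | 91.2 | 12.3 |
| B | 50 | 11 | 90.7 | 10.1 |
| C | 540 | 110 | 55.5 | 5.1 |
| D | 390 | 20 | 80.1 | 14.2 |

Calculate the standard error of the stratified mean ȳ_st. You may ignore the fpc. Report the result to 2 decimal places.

SE(ȳ_st) ≈ 1.19

V̂(ȳ_st) = Σ W_h² s_h²/n_h, with W_h = N_h/N and N = 1260:
  stratum A: (280/1260)²·12.3²/19 = 0.393216
  stratum B: (50/1260)²·10.1²/11 = 0.0146032
  stratum C: (540/1260)²·5.1²/110 = 0.0434304
  stratum D: (390/1260)²·14.2²/20 = 0.965906
V̂(ȳ_st) = 1.41716
SE(ȳ_st) = √1.41716 = 1.19044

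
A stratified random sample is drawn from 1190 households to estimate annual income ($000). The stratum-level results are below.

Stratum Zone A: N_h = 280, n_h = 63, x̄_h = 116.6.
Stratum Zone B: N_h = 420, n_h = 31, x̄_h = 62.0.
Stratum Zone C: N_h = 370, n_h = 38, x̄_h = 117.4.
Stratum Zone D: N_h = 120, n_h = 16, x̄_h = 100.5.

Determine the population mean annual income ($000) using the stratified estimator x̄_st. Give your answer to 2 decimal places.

x̄_st ≈ 95.95

N = Σ N_h = 1190. Stratum weights W_h = N_h/N.
x̄_st = (280·116.6 + 420·62.0 + 370·117.4 + 120·100.5) / 1190 = 95.9546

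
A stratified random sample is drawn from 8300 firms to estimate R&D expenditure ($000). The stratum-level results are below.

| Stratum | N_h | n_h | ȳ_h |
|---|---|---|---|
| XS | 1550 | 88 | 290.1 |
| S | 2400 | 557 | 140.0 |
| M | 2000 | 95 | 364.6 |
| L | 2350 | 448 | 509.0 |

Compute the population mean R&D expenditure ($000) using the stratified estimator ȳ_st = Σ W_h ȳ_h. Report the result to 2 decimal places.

N = Σ N_h = 8300. Stratum weights W_h = N_h/N.
ȳ_st = (1550·290.1 + 2400·140.0 + 2000·364.6 + 2350·509.0) / 8300 = 326.6271

ȳ_st ≈ 326.63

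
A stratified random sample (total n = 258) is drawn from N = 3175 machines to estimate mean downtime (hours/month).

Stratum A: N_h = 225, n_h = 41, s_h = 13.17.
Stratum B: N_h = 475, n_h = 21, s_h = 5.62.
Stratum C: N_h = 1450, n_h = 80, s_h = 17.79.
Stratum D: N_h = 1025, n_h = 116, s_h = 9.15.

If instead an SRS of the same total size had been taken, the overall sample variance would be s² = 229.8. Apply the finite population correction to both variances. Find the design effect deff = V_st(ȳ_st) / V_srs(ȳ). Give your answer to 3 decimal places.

V̂(ȳ_st) = Σ W_h² (1 − n_h/N_h) s_h²/n_h, with W_h = N_h/N and N = 3175:
  stratum A: (225/3175)²·(1 − 41/225)·13.17²/41 = 0.017374
  stratum B: (475/3175)²·(1 − 21/475)·5.62²/21 = 0.0321748
  stratum C: (1450/3175)²·(1 − 80/1450)·17.79²/80 = 0.779584
  stratum D: (1025/3175)²·(1 − 116/1025)·9.15²/116 = 0.066709
V_st = 0.895842
V_srs = (1 − 258/3175)·229.8/258 = 0.81832
deff = V_st / V_srs = 0.895842/0.81832 = 1.0947

deff ≈ 1.095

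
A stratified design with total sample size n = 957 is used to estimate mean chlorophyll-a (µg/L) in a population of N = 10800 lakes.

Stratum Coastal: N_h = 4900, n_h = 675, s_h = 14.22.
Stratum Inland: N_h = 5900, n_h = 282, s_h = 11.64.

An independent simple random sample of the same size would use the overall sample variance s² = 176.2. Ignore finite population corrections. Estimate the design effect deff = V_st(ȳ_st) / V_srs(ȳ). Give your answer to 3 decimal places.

deff ≈ 1.114

V̂(ȳ_st) = Σ W_h² s_h²/n_h, with W_h = N_h/N and N = 10800:
  stratum Coastal: (4900/10800)²·14.22²/675 = 0.0616652
  stratum Inland: (5900/10800)²·11.64²/282 = 0.143388
V_st = 0.205053
V_srs = s²/n = 176.2/957 = 0.184117
deff = V_st / V_srs = 0.205053/0.184117 = 1.1137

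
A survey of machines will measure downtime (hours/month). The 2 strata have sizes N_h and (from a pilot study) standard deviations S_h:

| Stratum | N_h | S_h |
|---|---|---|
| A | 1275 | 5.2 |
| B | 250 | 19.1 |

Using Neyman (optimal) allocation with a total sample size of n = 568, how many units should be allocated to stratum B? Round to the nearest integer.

238

Neyman allocation: n_h = n · N_h S_h / Σ N_i S_i, with n = 568.
  stratum A: N_h·S_h = 1275·5.2 = 6630.00
  stratum B: N_h·S_h = 250·19.1 = 4775.00
Σ N_h S_h = 11405.00
n for stratum B = 568·4775.00/11405.00 = 237.808 → 238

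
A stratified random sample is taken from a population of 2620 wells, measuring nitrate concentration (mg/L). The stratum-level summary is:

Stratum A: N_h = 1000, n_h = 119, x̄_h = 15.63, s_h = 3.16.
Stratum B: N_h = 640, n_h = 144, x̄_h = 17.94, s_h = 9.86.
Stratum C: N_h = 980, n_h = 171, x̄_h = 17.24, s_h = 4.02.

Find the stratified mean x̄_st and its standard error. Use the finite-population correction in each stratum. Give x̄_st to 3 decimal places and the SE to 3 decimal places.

x̄_st = Σ W_h x̄_h = (1000·15.63 + 640·17.94 + 980·17.24)/2620 = 16.79649
V̂(x̄_st) = Σ W_h² (1 − n_h/N_h) s_h²/n_h, with W_h = N_h/N and N = 2620:
  stratum A: (1000/2620)²·(1 − 119/1000)·3.16²/119 = 0.0107696
  stratum B: (640/2620)²·(1 − 144/640)·9.86²/144 = 0.0312213
  stratum C: (980/2620)²·(1 − 171/980)·4.02²/171 = 0.0109151
V̂(x̄_st) = 0.052906
SE(x̄_st) = √0.052906 = 0.230013

x̄_st ≈ 16.796, SE ≈ 0.230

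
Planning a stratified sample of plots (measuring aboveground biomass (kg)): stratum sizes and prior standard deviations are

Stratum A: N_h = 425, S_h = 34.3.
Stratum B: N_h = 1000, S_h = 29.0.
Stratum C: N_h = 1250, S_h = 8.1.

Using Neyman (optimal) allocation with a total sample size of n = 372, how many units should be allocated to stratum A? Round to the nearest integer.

Neyman allocation: n_h = n · N_h S_h / Σ N_i S_i, with n = 372.
  stratum A: N_h·S_h = 425·34.3 = 14577.50
  stratum B: N_h·S_h = 1000·29.0 = 29000.00
  stratum C: N_h·S_h = 1250·8.1 = 10125.00
Σ N_h S_h = 53702.50
n for stratum A = 372·14577.50/53702.50 = 100.979 → 101

101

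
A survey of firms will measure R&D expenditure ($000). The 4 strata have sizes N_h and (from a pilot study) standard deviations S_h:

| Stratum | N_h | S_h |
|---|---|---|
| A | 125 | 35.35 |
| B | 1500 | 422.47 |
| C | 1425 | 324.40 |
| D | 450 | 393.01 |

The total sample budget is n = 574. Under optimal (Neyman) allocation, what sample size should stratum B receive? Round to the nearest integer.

Neyman allocation: n_h = n · N_h S_h / Σ N_i S_i, with n = 574.
  stratum A: N_h·S_h = 125·35.35 = 4418.75
  stratum B: N_h·S_h = 1500·422.47 = 633705.00
  stratum C: N_h·S_h = 1425·324.40 = 462270.00
  stratum D: N_h·S_h = 450·393.01 = 176854.50
Σ N_h S_h = 1277248.25
n for stratum B = 574·633705.00/1277248.25 = 284.789 → 285

285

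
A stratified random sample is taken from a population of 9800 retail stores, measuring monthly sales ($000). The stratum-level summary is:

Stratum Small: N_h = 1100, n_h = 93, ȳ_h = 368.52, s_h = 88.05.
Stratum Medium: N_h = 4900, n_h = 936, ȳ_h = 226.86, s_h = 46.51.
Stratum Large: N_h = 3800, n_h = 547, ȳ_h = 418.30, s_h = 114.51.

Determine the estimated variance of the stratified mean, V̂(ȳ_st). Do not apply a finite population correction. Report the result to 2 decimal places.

V̂(ȳ_st) ≈ 5.23

V̂(ȳ_st) = Σ W_h² s_h²/n_h, with W_h = N_h/N and N = 9800:
  stratum Small: (1100/9800)²·88.05²/93 = 1.05029
  stratum Medium: (4900/9800)²·46.51²/936 = 0.577772
  stratum Large: (3800/9800)²·114.51²/547 = 3.60425
V̂(ȳ_st) = 5.23231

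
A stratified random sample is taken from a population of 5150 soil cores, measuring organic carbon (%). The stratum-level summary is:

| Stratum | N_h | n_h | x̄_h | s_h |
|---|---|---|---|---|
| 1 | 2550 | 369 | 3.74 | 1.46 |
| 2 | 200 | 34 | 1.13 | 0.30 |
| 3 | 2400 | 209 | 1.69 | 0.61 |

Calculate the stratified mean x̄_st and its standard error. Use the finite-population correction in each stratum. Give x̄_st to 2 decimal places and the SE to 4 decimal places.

x̄_st ≈ 2.68, SE ≈ 0.0396

x̄_st = Σ W_h x̄_h = (2550·3.74 + 200·1.13 + 2400·1.69)/5150 = 2.68330
V̂(x̄_st) = Σ W_h² (1 − n_h/N_h) s_h²/n_h, with W_h = N_h/N and N = 5150:
  stratum 1: (2550/5150)²·(1 − 369/2550)·1.46²/369 = 0.00121133
  stratum 2: (200/5150)²·(1 − 34/200)·0.30²/34 = 3.3135e-06
  stratum 3: (2400/5150)²·(1 − 209/2400)·0.61²/209 = 0.000352982
V̂(x̄_st) = 0.00156762
SE(x̄_st) = √0.00156762 = 0.0395932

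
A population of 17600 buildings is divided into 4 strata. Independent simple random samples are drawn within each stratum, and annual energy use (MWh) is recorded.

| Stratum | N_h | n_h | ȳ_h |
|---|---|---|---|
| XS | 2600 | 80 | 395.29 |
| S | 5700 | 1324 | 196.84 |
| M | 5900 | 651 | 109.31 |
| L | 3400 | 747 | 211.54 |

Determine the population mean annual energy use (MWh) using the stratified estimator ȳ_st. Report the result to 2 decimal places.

N = Σ N_h = 17600. Stratum weights W_h = N_h/N.
ȳ_st = (2600·395.29 + 5700·196.84 + 5900·109.31 + 3400·211.54) / 17600 = 199.6538

ȳ_st ≈ 199.65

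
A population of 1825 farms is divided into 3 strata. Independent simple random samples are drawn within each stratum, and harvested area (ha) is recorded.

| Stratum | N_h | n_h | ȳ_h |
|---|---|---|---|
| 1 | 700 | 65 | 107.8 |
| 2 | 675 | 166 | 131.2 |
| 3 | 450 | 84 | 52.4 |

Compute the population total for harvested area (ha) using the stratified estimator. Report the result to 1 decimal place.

τ̂_st ≈ 187600.0

τ̂_st = Σ N_h ȳ_h = 700·107.8 + 675·131.2 + 450·52.4 = 187600.0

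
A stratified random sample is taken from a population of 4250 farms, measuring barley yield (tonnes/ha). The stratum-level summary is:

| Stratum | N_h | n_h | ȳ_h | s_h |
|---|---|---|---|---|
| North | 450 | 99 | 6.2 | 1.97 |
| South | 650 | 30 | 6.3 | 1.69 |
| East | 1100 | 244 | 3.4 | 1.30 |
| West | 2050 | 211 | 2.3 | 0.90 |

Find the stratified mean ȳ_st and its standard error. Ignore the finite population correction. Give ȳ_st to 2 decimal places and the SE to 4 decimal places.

ȳ_st = Σ W_h ȳ_h = (450·6.2 + 650·6.3 + 1100·3.4 + 2050·2.3)/4250 = 3.60941
V̂(ȳ_st) = Σ W_h² s_h²/n_h, with W_h = N_h/N and N = 4250:
  stratum North: (450/4250)²·1.97²/99 = 0.000439485
  stratum South: (650/4250)²·1.69²/30 = 0.0022269
  stratum East: (1100/4250)²·1.30²/244 = 0.000463985
  stratum West: (2050/4250)²·0.90²/211 = 0.000893166
V̂(ȳ_st) = 0.00402354
SE(ȳ_st) = √0.00402354 = 0.0634314

ȳ_st ≈ 3.61, SE ≈ 0.0634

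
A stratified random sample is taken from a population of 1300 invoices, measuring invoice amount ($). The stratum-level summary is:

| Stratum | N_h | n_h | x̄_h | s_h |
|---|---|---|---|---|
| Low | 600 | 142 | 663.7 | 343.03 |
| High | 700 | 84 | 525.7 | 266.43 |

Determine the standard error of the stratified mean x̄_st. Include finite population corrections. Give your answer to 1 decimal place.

V̂(x̄_st) = Σ W_h² (1 − n_h/N_h) s_h²/n_h, with W_h = N_h/N and N = 1300:
  stratum Low: (600/1300)²·(1 − 142/600)·343.03²/142 = 134.743
  stratum High: (700/1300)²·(1 − 84/700)·266.43²/84 = 215.615
V̂(x̄_st) = 350.358
SE(x̄_st) = √350.358 = 18.7179

SE(x̄_st) ≈ 18.7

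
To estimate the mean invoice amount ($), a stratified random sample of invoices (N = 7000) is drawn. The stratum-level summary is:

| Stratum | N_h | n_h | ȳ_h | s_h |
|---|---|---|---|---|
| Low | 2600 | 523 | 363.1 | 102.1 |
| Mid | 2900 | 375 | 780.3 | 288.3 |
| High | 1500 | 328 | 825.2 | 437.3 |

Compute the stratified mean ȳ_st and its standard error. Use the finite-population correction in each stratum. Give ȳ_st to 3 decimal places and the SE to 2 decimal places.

ȳ_st = Σ W_h ȳ_h = (2600·363.1 + 2900·780.3 + 1500·825.2)/7000 = 634.96143
V̂(ȳ_st) = Σ W_h² (1 − n_h/N_h) s_h²/n_h, with W_h = N_h/N and N = 7000:
  stratum Low: (2600/7000)²·(1 − 523/2600)·102.1²/523 = 2.19666
  stratum Mid: (2900/7000)²·(1 − 375/2900)·288.3²/375 = 33.1224
  stratum High: (1500/7000)²·(1 − 328/1500)·437.3²/328 = 20.9174
V̂(ȳ_st) = 56.2364
SE(ȳ_st) = √56.2364 = 7.4991

ȳ_st ≈ 634.961, SE ≈ 7.50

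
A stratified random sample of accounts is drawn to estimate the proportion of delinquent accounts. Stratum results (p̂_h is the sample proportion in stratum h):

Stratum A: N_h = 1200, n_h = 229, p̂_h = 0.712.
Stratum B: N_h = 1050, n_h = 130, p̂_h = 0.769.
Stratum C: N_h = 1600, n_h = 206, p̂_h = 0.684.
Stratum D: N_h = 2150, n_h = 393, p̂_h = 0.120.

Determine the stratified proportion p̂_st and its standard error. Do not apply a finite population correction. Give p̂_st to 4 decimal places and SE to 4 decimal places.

p̂_st ≈ 0.5024, SE ≈ 0.0137

N = 6000; stratum weights W_h = N_h/N.
p̂_st = Σ W_h p̂_h = (1200·0.712 + 1050·0.769 + 1600·0.684 + 2150·0.120)/6000 = 0.50238
V̂(p̂_st) = Σ W_h² p̂_h(1−p̂_h)/(n_h−1):
  stratum A: (1200/6000)²·0.712·0.288/228 = 3.59747e-05
  stratum B: (1050/6000)²·0.769·0.231/129 = 4.2172e-05
  stratum C: (1600/6000)²·0.684·0.316/205 = 7.49768e-05
  stratum D: (2150/6000)²·0.120·0.880/392 = 3.45901e-05
V̂(p̂_st) = 0.000187714; SE = √V̂ = 0.0137009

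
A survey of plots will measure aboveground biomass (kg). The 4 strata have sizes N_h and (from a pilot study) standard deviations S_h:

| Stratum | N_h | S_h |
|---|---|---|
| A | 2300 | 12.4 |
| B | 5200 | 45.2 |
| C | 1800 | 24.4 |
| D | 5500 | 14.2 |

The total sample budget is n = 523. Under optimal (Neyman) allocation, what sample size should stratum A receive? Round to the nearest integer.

39

Neyman allocation: n_h = n · N_h S_h / Σ N_i S_i, with n = 523.
  stratum A: N_h·S_h = 2300·12.4 = 28520.00
  stratum B: N_h·S_h = 5200·45.2 = 235040.00
  stratum C: N_h·S_h = 1800·24.4 = 43920.00
  stratum D: N_h·S_h = 5500·14.2 = 78100.00
Σ N_h S_h = 385580.00
n for stratum A = 523·28520.00/385580.00 = 38.684 → 39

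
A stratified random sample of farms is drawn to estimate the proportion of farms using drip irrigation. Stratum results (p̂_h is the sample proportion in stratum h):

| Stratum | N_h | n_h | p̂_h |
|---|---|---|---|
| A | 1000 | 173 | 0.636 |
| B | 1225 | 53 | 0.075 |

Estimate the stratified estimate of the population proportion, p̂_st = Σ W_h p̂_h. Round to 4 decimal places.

N = 2225; stratum weights W_h = N_h/N.
p̂_st = Σ W_h p̂_h = (1000·0.636 + 1225·0.075)/2225 = 0.32713

p̂_st ≈ 0.3271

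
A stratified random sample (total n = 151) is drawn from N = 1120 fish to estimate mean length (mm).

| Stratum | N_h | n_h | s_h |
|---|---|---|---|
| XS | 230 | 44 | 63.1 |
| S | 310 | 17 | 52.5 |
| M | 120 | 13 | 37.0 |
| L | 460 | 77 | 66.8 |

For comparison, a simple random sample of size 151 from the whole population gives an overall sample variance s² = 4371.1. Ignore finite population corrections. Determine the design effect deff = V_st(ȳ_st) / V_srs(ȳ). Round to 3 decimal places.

deff ≈ 0.940

V̂(ȳ_st) = Σ W_h² s_h²/n_h, with W_h = N_h/N and N = 1120:
  stratum XS: (230/1120)²·63.1²/44 = 3.81615
  stratum S: (310/1120)²·52.5²/17 = 12.421
  stratum M: (120/1120)²·37.0²/13 = 1.20889
  stratum L: (460/1120)²·66.8²/77 = 9.77556
V_st = 27.2216
V_srs = s²/n = 4371.1/151 = 28.9477
deff = V_st / V_srs = 27.2216/28.9477 = 0.9404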